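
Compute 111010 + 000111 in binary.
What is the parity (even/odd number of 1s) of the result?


111010 = 58
000111 = 7
Sum = 65 = 1000001
1s count = 2

even parity (2 ones in 1000001)


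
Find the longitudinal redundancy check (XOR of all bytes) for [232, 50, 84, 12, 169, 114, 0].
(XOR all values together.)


XOR chain: 232 ^ 50 ^ 84 ^ 12 ^ 169 ^ 114 ^ 0 = 89

89


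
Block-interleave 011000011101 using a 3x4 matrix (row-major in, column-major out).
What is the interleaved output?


Matrix:
  0110
  0001
  1101
Read columns: 001101100011

001101100011


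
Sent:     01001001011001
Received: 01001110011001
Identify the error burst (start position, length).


XOR: 00000111000000

Burst at position 5, length 3


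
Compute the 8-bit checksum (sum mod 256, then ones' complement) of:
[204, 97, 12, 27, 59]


Sum = 399 mod 256 = 143
Complement = 112

112


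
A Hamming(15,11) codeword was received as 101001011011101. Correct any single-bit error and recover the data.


Syndrome = 0: no error detected

Data: 10101011101 (no errors)


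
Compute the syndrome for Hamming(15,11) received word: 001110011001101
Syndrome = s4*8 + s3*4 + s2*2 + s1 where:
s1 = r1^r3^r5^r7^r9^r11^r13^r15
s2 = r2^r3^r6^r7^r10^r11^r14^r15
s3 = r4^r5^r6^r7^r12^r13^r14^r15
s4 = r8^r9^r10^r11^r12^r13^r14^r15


s1=1, s2=0, s3=1, s4=1

Syndrome = 13 (error at position 13)


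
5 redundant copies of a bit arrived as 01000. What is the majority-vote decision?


Ones: 1 out of 5
Threshold: 3

0 (1/5 voted 1)


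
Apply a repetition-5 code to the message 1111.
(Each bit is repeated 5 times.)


Each bit -> 5 copies

11111111111111111111


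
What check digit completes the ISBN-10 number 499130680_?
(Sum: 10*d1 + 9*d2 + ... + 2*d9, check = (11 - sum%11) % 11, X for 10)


Weighted sum: 266
266 mod 11 = 2

Check digit: 9


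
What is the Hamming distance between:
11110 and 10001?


XOR: 01111
Count of 1s: 4

4


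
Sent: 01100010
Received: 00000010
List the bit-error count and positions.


XOR: 01100000

2 error(s) at position(s): 1, 2


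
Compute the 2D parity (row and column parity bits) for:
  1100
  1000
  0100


Row parities: 011
Column parities: 0000

Row P: 011, Col P: 0000, Corner: 0


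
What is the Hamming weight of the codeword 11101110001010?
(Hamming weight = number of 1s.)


Counting 1s in 11101110001010

8


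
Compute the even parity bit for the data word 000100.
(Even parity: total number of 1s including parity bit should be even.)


Number of 1s in data: 1
Parity bit: 1

1


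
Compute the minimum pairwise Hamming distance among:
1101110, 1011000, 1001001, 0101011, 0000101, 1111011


Comparing all pairs, minimum distance: 2
Can detect 1 errors, correct 0 errors

2


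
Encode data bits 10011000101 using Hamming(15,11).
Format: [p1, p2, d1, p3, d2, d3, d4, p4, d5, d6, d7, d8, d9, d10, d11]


Parity bits: p1=1, p2=1, p3=1, p4=1

111100111000101


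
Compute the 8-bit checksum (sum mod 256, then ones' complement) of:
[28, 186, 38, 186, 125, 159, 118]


Sum = 840 mod 256 = 72
Complement = 183

183


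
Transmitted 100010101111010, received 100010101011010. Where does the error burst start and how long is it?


XOR: 000000000100000

Burst at position 9, length 1


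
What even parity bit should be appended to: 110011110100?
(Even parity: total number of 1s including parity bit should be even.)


Number of 1s in data: 7
Parity bit: 1

1


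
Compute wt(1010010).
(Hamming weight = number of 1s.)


Counting 1s in 1010010

3


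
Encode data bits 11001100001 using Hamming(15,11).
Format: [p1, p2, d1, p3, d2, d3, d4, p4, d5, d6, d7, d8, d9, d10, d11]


Parity bits: p1=0, p2=1, p3=0, p4=1

011010011100001


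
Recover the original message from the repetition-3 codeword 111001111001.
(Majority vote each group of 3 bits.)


Groups: 111, 001, 111, 001
Majority votes: 1010

1010


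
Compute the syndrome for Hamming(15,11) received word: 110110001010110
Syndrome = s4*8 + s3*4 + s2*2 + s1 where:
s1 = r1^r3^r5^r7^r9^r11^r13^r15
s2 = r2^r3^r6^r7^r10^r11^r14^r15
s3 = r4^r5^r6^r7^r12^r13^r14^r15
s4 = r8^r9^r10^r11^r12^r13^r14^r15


s1=1, s2=1, s3=0, s4=0

Syndrome = 3 (error at position 3)


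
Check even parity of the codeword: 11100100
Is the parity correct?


Number of 1s: 4

Yes, parity is correct (4 ones)


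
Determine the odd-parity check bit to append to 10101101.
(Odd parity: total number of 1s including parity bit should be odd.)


Number of 1s in data: 5
Parity bit: 0

0


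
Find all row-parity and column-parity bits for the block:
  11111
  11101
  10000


Row parities: 101
Column parities: 10010

Row P: 101, Col P: 10010, Corner: 0


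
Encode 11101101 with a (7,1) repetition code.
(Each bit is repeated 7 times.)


Each bit -> 7 copies

11111111111111111111100000001111111111111100000001111111


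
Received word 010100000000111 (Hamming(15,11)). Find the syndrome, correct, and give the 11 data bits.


Syndrome = 10: error at position 10

Data: 00000100111 (corrected bit 10)


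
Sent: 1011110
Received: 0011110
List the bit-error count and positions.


XOR: 1000000

1 error(s) at position(s): 0


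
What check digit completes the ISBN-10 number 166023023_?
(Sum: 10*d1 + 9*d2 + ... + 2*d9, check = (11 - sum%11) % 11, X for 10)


Weighted sum: 151
151 mod 11 = 8

Check digit: 3


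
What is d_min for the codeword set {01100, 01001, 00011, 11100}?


Comparing all pairs, minimum distance: 1
Can detect 0 errors, correct 0 errors

1


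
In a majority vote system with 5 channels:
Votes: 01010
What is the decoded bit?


Ones: 2 out of 5
Threshold: 3

0 (2/5 voted 1)


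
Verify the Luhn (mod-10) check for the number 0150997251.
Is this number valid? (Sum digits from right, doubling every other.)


Luhn sum = 29
29 mod 10 = 9

Invalid (Luhn sum mod 10 = 9)


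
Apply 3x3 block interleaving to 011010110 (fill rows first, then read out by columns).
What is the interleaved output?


Matrix:
  011
  010
  110
Read columns: 001111100

001111100


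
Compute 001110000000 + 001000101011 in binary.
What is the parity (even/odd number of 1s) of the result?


001110000000 = 896
001000101011 = 555
Sum = 1451 = 10110101011
1s count = 7

odd parity (7 ones in 10110101011)


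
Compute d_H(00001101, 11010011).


XOR: 11011110
Count of 1s: 6

6


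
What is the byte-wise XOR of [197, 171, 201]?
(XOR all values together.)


XOR chain: 197 ^ 171 ^ 201 = 167

167


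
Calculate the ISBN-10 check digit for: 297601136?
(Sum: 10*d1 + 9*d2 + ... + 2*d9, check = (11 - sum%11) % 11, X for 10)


Weighted sum: 229
229 mod 11 = 9

Check digit: 2


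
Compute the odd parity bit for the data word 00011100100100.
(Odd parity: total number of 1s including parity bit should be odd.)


Number of 1s in data: 5
Parity bit: 0

0


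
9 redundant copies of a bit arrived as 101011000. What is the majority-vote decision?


Ones: 4 out of 9
Threshold: 5

0 (4/9 voted 1)


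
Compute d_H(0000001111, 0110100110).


XOR: 0110101001
Count of 1s: 5

5


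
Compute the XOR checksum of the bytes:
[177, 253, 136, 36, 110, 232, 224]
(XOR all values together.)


XOR chain: 177 ^ 253 ^ 136 ^ 36 ^ 110 ^ 232 ^ 224 = 134

134


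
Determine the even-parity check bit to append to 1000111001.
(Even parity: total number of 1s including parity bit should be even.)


Number of 1s in data: 5
Parity bit: 1

1


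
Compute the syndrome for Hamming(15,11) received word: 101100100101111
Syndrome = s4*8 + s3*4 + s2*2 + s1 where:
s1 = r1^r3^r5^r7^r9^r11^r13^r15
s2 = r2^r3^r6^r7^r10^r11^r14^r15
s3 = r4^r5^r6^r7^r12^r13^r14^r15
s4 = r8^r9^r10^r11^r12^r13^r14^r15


s1=1, s2=1, s3=0, s4=1

Syndrome = 11 (error at position 11)


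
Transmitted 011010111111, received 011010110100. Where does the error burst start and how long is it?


XOR: 000000001011

Burst at position 8, length 4


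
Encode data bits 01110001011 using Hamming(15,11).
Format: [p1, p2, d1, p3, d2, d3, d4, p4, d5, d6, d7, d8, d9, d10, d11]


Parity bits: p1=1, p2=0, p3=0, p4=1

100011110001011


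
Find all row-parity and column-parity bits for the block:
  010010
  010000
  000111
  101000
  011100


Row parities: 01101
Column parities: 110001

Row P: 01101, Col P: 110001, Corner: 1


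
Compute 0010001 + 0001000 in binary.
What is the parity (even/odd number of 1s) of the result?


0010001 = 17
0001000 = 8
Sum = 25 = 11001
1s count = 3

odd parity (3 ones in 11001)


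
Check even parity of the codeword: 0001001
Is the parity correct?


Number of 1s: 2

Yes, parity is correct (2 ones)


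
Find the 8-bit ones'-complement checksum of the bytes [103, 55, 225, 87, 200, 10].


Sum = 680 mod 256 = 168
Complement = 87

87


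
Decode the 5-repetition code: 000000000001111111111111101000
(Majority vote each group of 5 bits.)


Groups: 00000, 00000, 01111, 11111, 11111, 01000
Majority votes: 001110

001110


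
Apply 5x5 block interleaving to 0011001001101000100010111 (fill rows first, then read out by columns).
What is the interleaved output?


Matrix:
  00110
  01001
  10100
  01000
  10111
Read columns: 0010101010101011000101001

0010101010101011000101001


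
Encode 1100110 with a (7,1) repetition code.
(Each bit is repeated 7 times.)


Each bit -> 7 copies

1111111111111100000000000000111111111111110000000


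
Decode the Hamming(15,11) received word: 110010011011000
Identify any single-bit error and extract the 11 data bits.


Syndrome = 0: no error detected

Data: 01001011000 (no errors)


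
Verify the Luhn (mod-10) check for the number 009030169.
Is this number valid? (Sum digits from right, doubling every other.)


Luhn sum = 25
25 mod 10 = 5

Invalid (Luhn sum mod 10 = 5)


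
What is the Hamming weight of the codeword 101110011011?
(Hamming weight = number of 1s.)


Counting 1s in 101110011011

8


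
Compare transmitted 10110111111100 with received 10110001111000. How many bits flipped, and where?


XOR: 00000110000100

3 error(s) at position(s): 5, 6, 11


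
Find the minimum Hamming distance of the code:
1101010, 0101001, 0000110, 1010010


Comparing all pairs, minimum distance: 3
Can detect 2 errors, correct 1 errors

3


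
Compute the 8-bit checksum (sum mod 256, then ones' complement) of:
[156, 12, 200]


Sum = 368 mod 256 = 112
Complement = 143

143


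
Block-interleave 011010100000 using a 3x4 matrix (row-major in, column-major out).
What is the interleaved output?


Matrix:
  0110
  1010
  0000
Read columns: 010100110000

010100110000


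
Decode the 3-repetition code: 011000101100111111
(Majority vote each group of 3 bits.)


Groups: 011, 000, 101, 100, 111, 111
Majority votes: 101011

101011


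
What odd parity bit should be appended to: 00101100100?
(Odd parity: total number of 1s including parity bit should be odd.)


Number of 1s in data: 4
Parity bit: 1

1


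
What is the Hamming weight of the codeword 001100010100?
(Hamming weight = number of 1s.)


Counting 1s in 001100010100

4


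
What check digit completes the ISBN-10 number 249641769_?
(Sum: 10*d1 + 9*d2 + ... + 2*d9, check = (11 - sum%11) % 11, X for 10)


Weighted sum: 263
263 mod 11 = 10

Check digit: 1


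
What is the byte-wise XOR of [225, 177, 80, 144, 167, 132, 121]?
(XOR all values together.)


XOR chain: 225 ^ 177 ^ 80 ^ 144 ^ 167 ^ 132 ^ 121 = 202

202


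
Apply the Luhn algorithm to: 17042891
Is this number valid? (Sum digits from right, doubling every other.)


Luhn sum = 35
35 mod 10 = 5

Invalid (Luhn sum mod 10 = 5)


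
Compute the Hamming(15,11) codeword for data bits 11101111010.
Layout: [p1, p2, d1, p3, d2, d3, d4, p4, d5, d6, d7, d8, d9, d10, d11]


Parity bits: p1=0, p2=1, p3=0, p4=1

011011011111010


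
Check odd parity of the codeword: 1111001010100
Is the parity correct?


Number of 1s: 7

Yes, parity is correct (7 ones)


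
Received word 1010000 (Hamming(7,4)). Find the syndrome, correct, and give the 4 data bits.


Syndrome = 2: error at position 2

Data: 1000 (corrected bit 2)


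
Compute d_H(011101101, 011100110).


XOR: 000001011
Count of 1s: 3

3


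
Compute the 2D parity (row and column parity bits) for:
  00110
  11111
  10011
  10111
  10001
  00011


Row parities: 011000
Column parities: 01111

Row P: 011000, Col P: 01111, Corner: 0


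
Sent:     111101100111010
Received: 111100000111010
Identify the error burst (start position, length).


XOR: 000001100000000

Burst at position 5, length 2


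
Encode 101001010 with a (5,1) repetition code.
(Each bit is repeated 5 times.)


Each bit -> 5 copies

111110000011111000000000011111000001111100000


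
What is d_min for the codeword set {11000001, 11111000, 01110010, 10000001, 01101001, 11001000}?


Comparing all pairs, minimum distance: 1
Can detect 0 errors, correct 0 errors

1


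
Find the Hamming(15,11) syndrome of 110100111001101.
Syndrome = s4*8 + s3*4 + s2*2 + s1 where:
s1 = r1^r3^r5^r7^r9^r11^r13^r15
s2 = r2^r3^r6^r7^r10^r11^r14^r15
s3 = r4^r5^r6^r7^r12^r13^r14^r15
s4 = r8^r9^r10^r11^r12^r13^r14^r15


s1=1, s2=1, s3=1, s4=1

Syndrome = 15 (error at position 15)


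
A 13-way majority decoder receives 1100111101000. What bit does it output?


Ones: 7 out of 13
Threshold: 7

1 (7/13 voted 1)


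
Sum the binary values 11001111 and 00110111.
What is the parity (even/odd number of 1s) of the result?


11001111 = 207
00110111 = 55
Sum = 262 = 100000110
1s count = 3

odd parity (3 ones in 100000110)


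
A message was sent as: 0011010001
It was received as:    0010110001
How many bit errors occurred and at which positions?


XOR: 0001100000

2 error(s) at position(s): 3, 4


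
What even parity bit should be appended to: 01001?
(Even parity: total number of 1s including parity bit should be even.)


Number of 1s in data: 2
Parity bit: 0

0


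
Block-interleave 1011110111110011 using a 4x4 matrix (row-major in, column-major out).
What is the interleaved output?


Matrix:
  1011
  1101
  1111
  0011
Read columns: 1110011010111111

1110011010111111


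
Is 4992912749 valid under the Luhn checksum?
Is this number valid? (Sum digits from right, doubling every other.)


Luhn sum = 66
66 mod 10 = 6

Invalid (Luhn sum mod 10 = 6)


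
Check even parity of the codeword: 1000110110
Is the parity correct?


Number of 1s: 5

No, parity error (5 ones)


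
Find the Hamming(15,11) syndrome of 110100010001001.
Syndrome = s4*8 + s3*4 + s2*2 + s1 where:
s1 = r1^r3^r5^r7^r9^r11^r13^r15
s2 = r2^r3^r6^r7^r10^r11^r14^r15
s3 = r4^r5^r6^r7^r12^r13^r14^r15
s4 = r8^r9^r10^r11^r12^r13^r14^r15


s1=0, s2=0, s3=1, s4=1

Syndrome = 12 (error at position 12)


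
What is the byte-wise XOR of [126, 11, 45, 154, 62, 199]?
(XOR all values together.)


XOR chain: 126 ^ 11 ^ 45 ^ 154 ^ 62 ^ 199 = 59

59


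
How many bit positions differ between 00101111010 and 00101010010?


XOR: 00000101000
Count of 1s: 2

2


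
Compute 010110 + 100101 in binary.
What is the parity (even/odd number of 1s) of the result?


010110 = 22
100101 = 37
Sum = 59 = 111011
1s count = 5

odd parity (5 ones in 111011)


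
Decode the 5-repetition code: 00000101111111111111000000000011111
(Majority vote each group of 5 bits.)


Groups: 00000, 10111, 11111, 11111, 00000, 00000, 11111
Majority votes: 0111001

0111001


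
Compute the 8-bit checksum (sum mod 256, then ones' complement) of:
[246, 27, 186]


Sum = 459 mod 256 = 203
Complement = 52

52


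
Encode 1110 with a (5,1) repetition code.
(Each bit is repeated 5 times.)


Each bit -> 5 copies

11111111111111100000


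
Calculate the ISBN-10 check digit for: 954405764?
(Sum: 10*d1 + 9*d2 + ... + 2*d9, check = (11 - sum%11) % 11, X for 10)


Weighted sum: 274
274 mod 11 = 10

Check digit: 1


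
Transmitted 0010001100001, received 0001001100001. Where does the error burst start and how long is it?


XOR: 0011000000000

Burst at position 2, length 2


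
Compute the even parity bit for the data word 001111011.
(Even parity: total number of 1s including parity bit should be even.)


Number of 1s in data: 6
Parity bit: 0

0


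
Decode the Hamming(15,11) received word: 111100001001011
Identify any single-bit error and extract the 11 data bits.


Syndrome = 0: no error detected

Data: 10001001011 (no errors)


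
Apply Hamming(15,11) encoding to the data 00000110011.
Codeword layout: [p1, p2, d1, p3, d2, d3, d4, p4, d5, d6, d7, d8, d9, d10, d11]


Parity bits: p1=0, p2=0, p3=0, p4=0

000000000110011


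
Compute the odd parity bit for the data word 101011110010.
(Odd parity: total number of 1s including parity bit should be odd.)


Number of 1s in data: 7
Parity bit: 0

0


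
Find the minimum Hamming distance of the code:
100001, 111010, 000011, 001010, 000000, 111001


Comparing all pairs, minimum distance: 2
Can detect 1 errors, correct 0 errors

2


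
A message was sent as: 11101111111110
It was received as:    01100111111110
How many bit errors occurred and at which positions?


XOR: 10001000000000

2 error(s) at position(s): 0, 4


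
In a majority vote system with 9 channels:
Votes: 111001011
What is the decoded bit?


Ones: 6 out of 9
Threshold: 5

1 (6/9 voted 1)


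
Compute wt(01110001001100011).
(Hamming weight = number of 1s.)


Counting 1s in 01110001001100011

8


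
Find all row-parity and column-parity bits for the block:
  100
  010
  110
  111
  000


Row parities: 11010
Column parities: 111

Row P: 11010, Col P: 111, Corner: 1


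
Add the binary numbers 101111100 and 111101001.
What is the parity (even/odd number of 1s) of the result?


101111100 = 380
111101001 = 489
Sum = 869 = 1101100101
1s count = 6

even parity (6 ones in 1101100101)


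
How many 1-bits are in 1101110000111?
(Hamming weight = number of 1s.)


Counting 1s in 1101110000111

8


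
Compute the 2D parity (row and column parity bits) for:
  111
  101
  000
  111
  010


Row parities: 10011
Column parities: 111

Row P: 10011, Col P: 111, Corner: 1


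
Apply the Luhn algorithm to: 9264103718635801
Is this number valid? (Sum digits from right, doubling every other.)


Luhn sum = 59
59 mod 10 = 9

Invalid (Luhn sum mod 10 = 9)


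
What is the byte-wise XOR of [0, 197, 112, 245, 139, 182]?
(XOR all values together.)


XOR chain: 0 ^ 197 ^ 112 ^ 245 ^ 139 ^ 182 = 125

125


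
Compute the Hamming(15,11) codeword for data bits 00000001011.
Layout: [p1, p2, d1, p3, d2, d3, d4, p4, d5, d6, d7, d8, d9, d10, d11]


Parity bits: p1=1, p2=0, p3=1, p4=1

100100010001011


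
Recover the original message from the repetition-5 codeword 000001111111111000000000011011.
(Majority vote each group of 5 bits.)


Groups: 00000, 11111, 11111, 00000, 00000, 11011
Majority votes: 011001

011001


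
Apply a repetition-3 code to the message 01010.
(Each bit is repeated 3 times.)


Each bit -> 3 copies

000111000111000


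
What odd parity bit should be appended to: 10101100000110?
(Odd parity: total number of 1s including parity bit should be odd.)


Number of 1s in data: 6
Parity bit: 1

1


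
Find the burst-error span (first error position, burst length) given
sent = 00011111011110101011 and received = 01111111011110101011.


XOR: 01100000000000000000

Burst at position 1, length 2


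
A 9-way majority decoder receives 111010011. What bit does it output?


Ones: 6 out of 9
Threshold: 5

1 (6/9 voted 1)


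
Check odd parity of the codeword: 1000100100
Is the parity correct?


Number of 1s: 3

Yes, parity is correct (3 ones)


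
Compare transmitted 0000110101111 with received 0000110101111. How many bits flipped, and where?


XOR: 0000000000000

0 errors (received matches sent)


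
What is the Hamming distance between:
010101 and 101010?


XOR: 111111
Count of 1s: 6

6


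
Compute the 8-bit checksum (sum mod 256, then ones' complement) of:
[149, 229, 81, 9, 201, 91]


Sum = 760 mod 256 = 248
Complement = 7

7


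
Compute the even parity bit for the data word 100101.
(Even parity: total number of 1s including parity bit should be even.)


Number of 1s in data: 3
Parity bit: 1

1


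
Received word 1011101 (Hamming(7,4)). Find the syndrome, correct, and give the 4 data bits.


Syndrome = 4: error at position 4

Data: 1101 (corrected bit 4)


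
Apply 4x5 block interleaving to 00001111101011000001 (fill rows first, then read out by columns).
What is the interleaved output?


Matrix:
  00001
  11110
  10110
  00001
Read columns: 01100100011001101001

01100100011001101001


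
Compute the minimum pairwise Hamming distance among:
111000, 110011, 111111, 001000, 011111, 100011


Comparing all pairs, minimum distance: 1
Can detect 0 errors, correct 0 errors

1


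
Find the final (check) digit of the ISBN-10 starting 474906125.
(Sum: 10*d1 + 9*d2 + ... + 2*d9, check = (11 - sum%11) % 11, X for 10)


Weighted sum: 248
248 mod 11 = 6

Check digit: 5


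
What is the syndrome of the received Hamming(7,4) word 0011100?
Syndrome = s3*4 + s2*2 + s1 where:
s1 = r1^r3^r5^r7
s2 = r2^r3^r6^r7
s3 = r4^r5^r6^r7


s1=0, s2=1, s3=0

Syndrome = 2 (error at position 2)


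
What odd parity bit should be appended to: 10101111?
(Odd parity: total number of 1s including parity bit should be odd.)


Number of 1s in data: 6
Parity bit: 1

1


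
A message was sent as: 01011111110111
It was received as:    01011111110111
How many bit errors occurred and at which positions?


XOR: 00000000000000

0 errors (received matches sent)


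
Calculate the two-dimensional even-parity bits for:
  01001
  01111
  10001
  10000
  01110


Row parities: 00011
Column parities: 01001

Row P: 00011, Col P: 01001, Corner: 0


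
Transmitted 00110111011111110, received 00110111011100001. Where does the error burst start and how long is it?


XOR: 00000000000011111

Burst at position 12, length 5


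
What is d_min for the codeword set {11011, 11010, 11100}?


Comparing all pairs, minimum distance: 1
Can detect 0 errors, correct 0 errors

1


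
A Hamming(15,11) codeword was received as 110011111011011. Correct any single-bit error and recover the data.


Syndrome = 0: no error detected

Data: 01111011011 (no errors)


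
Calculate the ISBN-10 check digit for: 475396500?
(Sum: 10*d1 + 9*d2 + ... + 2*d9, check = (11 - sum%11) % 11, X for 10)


Weighted sum: 268
268 mod 11 = 4

Check digit: 7


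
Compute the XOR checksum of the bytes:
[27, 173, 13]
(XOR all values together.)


XOR chain: 27 ^ 173 ^ 13 = 187

187


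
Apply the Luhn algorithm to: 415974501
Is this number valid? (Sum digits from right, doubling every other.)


Luhn sum = 41
41 mod 10 = 1

Invalid (Luhn sum mod 10 = 1)


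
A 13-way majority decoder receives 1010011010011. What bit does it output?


Ones: 7 out of 13
Threshold: 7

1 (7/13 voted 1)


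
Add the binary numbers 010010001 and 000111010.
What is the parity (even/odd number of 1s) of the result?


010010001 = 145
000111010 = 58
Sum = 203 = 11001011
1s count = 5

odd parity (5 ones in 11001011)


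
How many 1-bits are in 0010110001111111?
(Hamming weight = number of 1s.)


Counting 1s in 0010110001111111

10


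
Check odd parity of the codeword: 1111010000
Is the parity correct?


Number of 1s: 5

Yes, parity is correct (5 ones)


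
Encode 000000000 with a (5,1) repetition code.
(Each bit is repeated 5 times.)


Each bit -> 5 copies

000000000000000000000000000000000000000000000


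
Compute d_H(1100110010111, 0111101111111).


XOR: 1011011101000
Count of 1s: 7

7


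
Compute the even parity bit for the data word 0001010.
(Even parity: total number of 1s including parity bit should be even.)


Number of 1s in data: 2
Parity bit: 0

0


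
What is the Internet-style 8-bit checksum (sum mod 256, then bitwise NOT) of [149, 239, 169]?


Sum = 557 mod 256 = 45
Complement = 210

210


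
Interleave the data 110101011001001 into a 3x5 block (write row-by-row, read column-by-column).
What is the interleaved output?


Matrix:
  11010
  10110
  01001
Read columns: 110101010110001

110101010110001


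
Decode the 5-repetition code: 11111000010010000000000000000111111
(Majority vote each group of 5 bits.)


Groups: 11111, 00001, 00100, 00000, 00000, 00001, 11111
Majority votes: 1000001

1000001


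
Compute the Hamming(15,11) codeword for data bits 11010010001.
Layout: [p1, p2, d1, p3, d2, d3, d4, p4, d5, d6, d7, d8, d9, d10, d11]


Parity bits: p1=1, p2=0, p3=1, p4=0

101110100010001


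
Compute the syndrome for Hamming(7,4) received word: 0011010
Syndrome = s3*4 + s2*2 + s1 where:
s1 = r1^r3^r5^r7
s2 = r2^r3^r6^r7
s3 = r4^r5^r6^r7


s1=1, s2=0, s3=0

Syndrome = 1 (error at position 1)


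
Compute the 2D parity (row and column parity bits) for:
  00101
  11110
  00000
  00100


Row parities: 0001
Column parities: 11111

Row P: 0001, Col P: 11111, Corner: 1


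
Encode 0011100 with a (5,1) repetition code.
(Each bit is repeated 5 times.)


Each bit -> 5 copies

00000000001111111111111110000000000


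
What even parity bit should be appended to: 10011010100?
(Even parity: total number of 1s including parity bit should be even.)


Number of 1s in data: 5
Parity bit: 1

1


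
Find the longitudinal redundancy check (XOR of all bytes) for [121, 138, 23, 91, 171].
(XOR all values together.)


XOR chain: 121 ^ 138 ^ 23 ^ 91 ^ 171 = 20

20


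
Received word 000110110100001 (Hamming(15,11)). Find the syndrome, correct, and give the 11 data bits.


Syndrome = 11: error at position 11

Data: 01010110001 (corrected bit 11)


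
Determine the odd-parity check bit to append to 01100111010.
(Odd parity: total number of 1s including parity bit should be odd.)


Number of 1s in data: 6
Parity bit: 1

1


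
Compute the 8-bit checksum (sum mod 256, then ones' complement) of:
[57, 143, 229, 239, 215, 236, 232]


Sum = 1351 mod 256 = 71
Complement = 184

184


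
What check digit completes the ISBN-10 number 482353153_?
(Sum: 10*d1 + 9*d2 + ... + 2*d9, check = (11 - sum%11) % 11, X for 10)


Weighted sum: 219
219 mod 11 = 10

Check digit: 1


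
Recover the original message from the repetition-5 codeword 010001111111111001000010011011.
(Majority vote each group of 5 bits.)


Groups: 01000, 11111, 11111, 00100, 00100, 11011
Majority votes: 011001

011001


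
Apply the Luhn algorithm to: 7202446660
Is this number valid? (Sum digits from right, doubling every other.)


Luhn sum = 33
33 mod 10 = 3

Invalid (Luhn sum mod 10 = 3)


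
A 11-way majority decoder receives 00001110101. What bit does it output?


Ones: 5 out of 11
Threshold: 6

0 (5/11 voted 1)


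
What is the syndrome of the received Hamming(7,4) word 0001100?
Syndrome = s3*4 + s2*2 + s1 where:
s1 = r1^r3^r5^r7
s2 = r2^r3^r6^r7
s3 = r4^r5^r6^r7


s1=1, s2=0, s3=0

Syndrome = 1 (error at position 1)


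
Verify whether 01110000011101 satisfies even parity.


Number of 1s: 7

No, parity error (7 ones)


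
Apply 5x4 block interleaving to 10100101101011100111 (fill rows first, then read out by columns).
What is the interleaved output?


Matrix:
  1010
  0101
  1010
  1110
  0111
Read columns: 10110010111011101001

10110010111011101001


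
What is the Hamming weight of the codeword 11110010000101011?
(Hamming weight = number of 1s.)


Counting 1s in 11110010000101011

9


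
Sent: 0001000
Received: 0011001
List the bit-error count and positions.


XOR: 0010001

2 error(s) at position(s): 2, 6


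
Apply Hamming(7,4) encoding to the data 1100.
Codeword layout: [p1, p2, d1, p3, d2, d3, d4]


Parity bits: p1=0, p2=1, p3=1

0111100


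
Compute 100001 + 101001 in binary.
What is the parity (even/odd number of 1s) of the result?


100001 = 33
101001 = 41
Sum = 74 = 1001010
1s count = 3

odd parity (3 ones in 1001010)


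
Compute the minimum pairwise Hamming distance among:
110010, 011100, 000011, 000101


Comparing all pairs, minimum distance: 2
Can detect 1 errors, correct 0 errors

2


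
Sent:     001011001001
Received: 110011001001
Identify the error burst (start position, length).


XOR: 111000000000

Burst at position 0, length 3


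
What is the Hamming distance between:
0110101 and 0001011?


XOR: 0111110
Count of 1s: 5

5


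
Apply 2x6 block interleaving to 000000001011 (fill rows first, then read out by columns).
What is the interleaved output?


Matrix:
  000000
  001011
Read columns: 000001000101

000001000101


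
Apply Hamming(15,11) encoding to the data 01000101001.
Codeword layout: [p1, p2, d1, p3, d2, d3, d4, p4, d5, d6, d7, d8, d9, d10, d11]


Parity bits: p1=0, p2=0, p3=1, p4=1

000110010101001


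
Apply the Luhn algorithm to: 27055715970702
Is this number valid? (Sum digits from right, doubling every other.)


Luhn sum = 56
56 mod 10 = 6

Invalid (Luhn sum mod 10 = 6)


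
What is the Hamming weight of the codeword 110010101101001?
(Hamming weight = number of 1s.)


Counting 1s in 110010101101001

8


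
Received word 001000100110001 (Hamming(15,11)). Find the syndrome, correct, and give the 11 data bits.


Syndrome = 10: error at position 10

Data: 10010010001 (corrected bit 10)


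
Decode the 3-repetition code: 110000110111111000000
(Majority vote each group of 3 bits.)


Groups: 110, 000, 110, 111, 111, 000, 000
Majority votes: 1011100

1011100


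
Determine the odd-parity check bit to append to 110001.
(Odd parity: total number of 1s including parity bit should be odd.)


Number of 1s in data: 3
Parity bit: 0

0


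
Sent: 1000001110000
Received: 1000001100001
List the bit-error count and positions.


XOR: 0000000010001

2 error(s) at position(s): 8, 12


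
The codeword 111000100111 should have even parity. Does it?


Number of 1s: 7

No, parity error (7 ones)


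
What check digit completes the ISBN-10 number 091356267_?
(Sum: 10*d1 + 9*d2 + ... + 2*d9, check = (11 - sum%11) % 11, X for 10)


Weighted sum: 210
210 mod 11 = 1

Check digit: X


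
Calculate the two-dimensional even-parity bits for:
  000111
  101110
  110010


Row parities: 101
Column parities: 011011

Row P: 101, Col P: 011011, Corner: 0


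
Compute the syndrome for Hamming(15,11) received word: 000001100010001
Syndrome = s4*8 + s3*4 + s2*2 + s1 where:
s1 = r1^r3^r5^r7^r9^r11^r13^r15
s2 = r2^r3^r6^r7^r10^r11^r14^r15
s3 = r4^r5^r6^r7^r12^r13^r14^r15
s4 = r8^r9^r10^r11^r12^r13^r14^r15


s1=1, s2=0, s3=1, s4=0

Syndrome = 5 (error at position 5)


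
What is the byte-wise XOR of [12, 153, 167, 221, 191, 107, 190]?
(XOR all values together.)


XOR chain: 12 ^ 153 ^ 167 ^ 221 ^ 191 ^ 107 ^ 190 = 133

133


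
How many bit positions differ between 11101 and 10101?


XOR: 01000
Count of 1s: 1

1


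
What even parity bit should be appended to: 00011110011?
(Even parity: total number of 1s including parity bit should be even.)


Number of 1s in data: 6
Parity bit: 0

0


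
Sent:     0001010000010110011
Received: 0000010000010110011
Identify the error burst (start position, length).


XOR: 0001000000000000000

Burst at position 3, length 1


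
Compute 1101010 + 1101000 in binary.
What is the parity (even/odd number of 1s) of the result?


1101010 = 106
1101000 = 104
Sum = 210 = 11010010
1s count = 4

even parity (4 ones in 11010010)


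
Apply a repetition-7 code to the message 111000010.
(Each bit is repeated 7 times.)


Each bit -> 7 copies

111111111111111111111000000000000000000000000000011111110000000


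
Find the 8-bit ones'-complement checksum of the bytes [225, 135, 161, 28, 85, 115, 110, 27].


Sum = 886 mod 256 = 118
Complement = 137

137


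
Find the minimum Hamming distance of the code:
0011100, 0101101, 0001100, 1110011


Comparing all pairs, minimum distance: 1
Can detect 0 errors, correct 0 errors

1


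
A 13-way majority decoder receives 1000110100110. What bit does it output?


Ones: 6 out of 13
Threshold: 7

0 (6/13 voted 1)


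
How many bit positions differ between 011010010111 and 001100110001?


XOR: 010110100110
Count of 1s: 6

6


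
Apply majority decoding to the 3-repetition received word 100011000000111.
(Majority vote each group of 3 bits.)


Groups: 100, 011, 000, 000, 111
Majority votes: 01001

01001


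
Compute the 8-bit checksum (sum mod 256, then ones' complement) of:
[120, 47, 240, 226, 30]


Sum = 663 mod 256 = 151
Complement = 104

104


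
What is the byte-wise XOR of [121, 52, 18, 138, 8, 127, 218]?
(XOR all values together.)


XOR chain: 121 ^ 52 ^ 18 ^ 138 ^ 8 ^ 127 ^ 218 = 120

120


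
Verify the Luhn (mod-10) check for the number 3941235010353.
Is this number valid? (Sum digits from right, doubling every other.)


Luhn sum = 39
39 mod 10 = 9

Invalid (Luhn sum mod 10 = 9)


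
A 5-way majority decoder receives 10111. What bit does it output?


Ones: 4 out of 5
Threshold: 3

1 (4/5 voted 1)


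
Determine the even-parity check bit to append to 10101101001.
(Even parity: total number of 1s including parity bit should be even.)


Number of 1s in data: 6
Parity bit: 0

0


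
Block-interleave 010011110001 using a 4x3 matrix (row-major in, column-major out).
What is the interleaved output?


Matrix:
  010
  011
  110
  001
Read columns: 001011100101

001011100101


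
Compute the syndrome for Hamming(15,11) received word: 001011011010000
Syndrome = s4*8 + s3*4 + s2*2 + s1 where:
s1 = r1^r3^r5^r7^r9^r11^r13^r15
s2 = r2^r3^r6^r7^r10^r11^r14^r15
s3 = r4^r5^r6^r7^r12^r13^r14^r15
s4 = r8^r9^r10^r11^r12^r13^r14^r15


s1=0, s2=1, s3=0, s4=1

Syndrome = 10 (error at position 10)


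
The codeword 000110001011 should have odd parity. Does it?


Number of 1s: 5

Yes, parity is correct (5 ones)


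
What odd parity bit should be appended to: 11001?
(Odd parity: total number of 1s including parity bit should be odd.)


Number of 1s in data: 3
Parity bit: 0

0


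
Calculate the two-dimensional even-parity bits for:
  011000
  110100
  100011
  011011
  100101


Row parities: 01101
Column parities: 110001

Row P: 01101, Col P: 110001, Corner: 1


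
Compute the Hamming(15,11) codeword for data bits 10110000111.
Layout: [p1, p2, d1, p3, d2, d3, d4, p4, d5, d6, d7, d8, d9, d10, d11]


Parity bits: p1=0, p2=1, p3=1, p4=1

011101110000111


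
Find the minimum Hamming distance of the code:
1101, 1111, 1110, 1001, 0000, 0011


Comparing all pairs, minimum distance: 1
Can detect 0 errors, correct 0 errors

1


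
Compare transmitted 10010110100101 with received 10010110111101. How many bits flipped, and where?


XOR: 00000000011000

2 error(s) at position(s): 9, 10


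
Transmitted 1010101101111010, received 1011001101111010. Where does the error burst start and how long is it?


XOR: 0001100000000000

Burst at position 3, length 2


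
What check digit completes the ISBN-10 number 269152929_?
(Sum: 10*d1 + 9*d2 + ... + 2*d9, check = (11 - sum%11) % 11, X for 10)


Weighted sum: 253
253 mod 11 = 0

Check digit: 0


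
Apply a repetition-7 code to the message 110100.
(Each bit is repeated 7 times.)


Each bit -> 7 copies

111111111111110000000111111100000000000000


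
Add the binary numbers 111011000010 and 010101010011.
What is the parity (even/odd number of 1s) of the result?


111011000010 = 3778
010101010011 = 1363
Sum = 5141 = 1010000010101
1s count = 5

odd parity (5 ones in 1010000010101)


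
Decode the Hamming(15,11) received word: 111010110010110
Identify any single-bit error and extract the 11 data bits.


Syndrome = 2: error at position 2

Data: 11010010110 (corrected bit 2)


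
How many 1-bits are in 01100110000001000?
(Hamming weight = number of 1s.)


Counting 1s in 01100110000001000

5


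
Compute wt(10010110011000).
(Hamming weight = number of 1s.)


Counting 1s in 10010110011000

6


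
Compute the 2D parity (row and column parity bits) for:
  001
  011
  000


Row parities: 100
Column parities: 010

Row P: 100, Col P: 010, Corner: 1


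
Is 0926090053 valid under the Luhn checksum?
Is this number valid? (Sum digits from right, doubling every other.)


Luhn sum = 32
32 mod 10 = 2

Invalid (Luhn sum mod 10 = 2)


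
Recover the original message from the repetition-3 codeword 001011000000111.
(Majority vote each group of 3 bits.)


Groups: 001, 011, 000, 000, 111
Majority votes: 01001

01001


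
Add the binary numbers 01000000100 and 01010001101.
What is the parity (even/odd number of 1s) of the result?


01000000100 = 516
01010001101 = 653
Sum = 1169 = 10010010001
1s count = 4

even parity (4 ones in 10010010001)


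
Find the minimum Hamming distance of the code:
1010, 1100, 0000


Comparing all pairs, minimum distance: 2
Can detect 1 errors, correct 0 errors

2


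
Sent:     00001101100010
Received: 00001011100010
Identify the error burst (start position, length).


XOR: 00000110000000

Burst at position 5, length 2


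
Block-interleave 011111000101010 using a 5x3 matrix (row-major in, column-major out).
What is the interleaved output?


Matrix:
  011
  111
  000
  101
  010
Read columns: 010101100111010

010101100111010


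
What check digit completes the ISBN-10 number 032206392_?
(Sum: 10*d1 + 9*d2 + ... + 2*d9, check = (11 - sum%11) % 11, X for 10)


Weighted sum: 130
130 mod 11 = 9

Check digit: 2


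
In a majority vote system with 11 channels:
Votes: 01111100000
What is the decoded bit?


Ones: 5 out of 11
Threshold: 6

0 (5/11 voted 1)


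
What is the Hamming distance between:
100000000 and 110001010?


XOR: 010001010
Count of 1s: 3

3


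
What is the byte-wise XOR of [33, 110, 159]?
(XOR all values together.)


XOR chain: 33 ^ 110 ^ 159 = 208

208


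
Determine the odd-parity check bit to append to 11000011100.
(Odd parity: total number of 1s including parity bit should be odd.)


Number of 1s in data: 5
Parity bit: 0

0


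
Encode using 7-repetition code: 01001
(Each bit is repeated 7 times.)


Each bit -> 7 copies

00000001111111000000000000001111111


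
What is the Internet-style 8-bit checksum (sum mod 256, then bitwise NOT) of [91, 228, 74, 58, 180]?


Sum = 631 mod 256 = 119
Complement = 136

136


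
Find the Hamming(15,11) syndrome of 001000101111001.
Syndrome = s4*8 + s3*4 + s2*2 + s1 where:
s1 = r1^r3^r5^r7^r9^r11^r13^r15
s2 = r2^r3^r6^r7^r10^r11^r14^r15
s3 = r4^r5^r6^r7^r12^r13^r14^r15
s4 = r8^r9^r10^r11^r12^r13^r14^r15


s1=1, s2=1, s3=1, s4=1

Syndrome = 15 (error at position 15)


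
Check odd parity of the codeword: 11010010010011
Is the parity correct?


Number of 1s: 7

Yes, parity is correct (7 ones)


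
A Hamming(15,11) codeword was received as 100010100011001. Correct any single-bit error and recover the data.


Syndrome = 11: error at position 11

Data: 01010001001 (corrected bit 11)


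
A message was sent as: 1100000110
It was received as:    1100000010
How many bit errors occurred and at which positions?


XOR: 0000000100

1 error(s) at position(s): 7


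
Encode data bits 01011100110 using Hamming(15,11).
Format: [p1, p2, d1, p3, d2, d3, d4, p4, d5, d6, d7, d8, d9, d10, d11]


Parity bits: p1=0, p2=1, p3=0, p4=0

010010101100110
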